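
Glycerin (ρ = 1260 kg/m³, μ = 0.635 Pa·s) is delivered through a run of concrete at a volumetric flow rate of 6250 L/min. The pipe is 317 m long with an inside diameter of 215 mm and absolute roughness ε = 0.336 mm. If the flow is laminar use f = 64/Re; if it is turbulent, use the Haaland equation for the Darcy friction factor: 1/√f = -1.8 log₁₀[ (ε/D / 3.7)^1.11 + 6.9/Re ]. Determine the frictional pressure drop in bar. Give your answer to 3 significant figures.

ΔP ≈ 4.00 bar

Q = 6250 L/min = 6250/60000 = 0.1042 m³/s.
Cross-sectional area A = πD²/4 = π(0.215)²/4 = 0.03631 m²; mean velocity V = Q/A = 0.1042/0.03631 = 2.869 m/s.
Reynolds number Re = ρVD/μ = 1260 · 2.869 · 0.215 / 0.635 = 1224.
Re < 2300 → laminar flow, so f = 64/Re = 64/1224 = 0.05229 (the turbulent correlation is not needed).
Darcy-Weisbach: ΔP = f(L/D)(ρV²/2) = 0.05229·(317/0.215)·(1260·2.869²/2) = 0.05229·1474·5186 = 3.998e+05 Pa.
ΔP = 3.998e+05 Pa = 4.00 bar.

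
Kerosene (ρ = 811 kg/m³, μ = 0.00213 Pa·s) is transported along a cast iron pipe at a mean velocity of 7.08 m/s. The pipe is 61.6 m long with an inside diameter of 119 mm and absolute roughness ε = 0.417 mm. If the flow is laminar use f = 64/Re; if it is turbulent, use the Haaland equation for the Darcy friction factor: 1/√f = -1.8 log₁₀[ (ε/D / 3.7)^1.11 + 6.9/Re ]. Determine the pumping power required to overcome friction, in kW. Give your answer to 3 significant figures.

Reynolds number Re = ρVD/μ = 811 · 7.08 · 0.119 / 0.00213 = 3.208e+05.
Re > 4000 → turbulent. Relative roughness ε/D = 0.000417/0.119 = 0.0035. Haaland: 1/√f = -1.8 log₁₀[(0.0035/3.7)^1.11 + 6.9/3.208e+05] = -1.8 log₁₀[0.00044 + 2.15e-05] = 6.004, so f = 0.02774.
Darcy-Weisbach: ΔP = f(L/D)(ρV²/2) = 0.02774·(61.6/0.119)·(811·7.08²/2) = 0.02774·517.6·2.033e+04 = 2.919e+05 Pa.
Q = V·A = 7.08·0.01112 = 0.07874 m³/s.
Pumping power P = QΔP = 0.07874·2.919e+05 = 22980 W = 23.0 kW.

P ≈ 23.0 kW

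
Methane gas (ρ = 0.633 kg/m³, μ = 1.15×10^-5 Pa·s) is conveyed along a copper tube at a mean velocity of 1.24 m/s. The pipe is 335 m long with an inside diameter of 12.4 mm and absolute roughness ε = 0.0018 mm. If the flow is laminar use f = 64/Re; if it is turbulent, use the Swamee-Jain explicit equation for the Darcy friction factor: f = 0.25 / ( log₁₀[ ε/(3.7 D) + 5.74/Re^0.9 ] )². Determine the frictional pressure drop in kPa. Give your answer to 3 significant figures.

Reynolds number Re = ρVD/μ = 0.633 · 1.24 · 0.0124 / 1.15e-05 = 846.3.
Re < 2300 → laminar flow, so f = 64/Re = 64/846.3 = 0.07562 (the turbulent correlation is not needed).
Darcy-Weisbach: ΔP = f(L/D)(ρV²/2) = 0.07562·(335/0.0124)·(0.633·1.24²/2) = 0.07562·2.702e+04·0.4867 = 994.2 Pa.
ΔP = 994.2 Pa = 0.994 kPa.

ΔP ≈ 0.994 kPa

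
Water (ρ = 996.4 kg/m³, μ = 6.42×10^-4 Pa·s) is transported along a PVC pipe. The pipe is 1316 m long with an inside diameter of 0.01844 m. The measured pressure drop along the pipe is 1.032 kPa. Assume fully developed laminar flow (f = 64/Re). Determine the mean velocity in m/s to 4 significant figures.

For laminar flow, f = 64/Re with Re = ρVD/μ, so Darcy-Weisbach reduces to ΔP = 32μLV/D². Solving for V: V = ΔP·D²/(32μL) = 1032·(0.01844)²/(32·0.000642·1316) = 0.01298 m/s.
Check: Re = ρVD/μ = 996.4·0.01298·0.01844/0.000642 = 371.5 < 2300, so the laminar assumption holds.

V ≈ 0.01298 m/s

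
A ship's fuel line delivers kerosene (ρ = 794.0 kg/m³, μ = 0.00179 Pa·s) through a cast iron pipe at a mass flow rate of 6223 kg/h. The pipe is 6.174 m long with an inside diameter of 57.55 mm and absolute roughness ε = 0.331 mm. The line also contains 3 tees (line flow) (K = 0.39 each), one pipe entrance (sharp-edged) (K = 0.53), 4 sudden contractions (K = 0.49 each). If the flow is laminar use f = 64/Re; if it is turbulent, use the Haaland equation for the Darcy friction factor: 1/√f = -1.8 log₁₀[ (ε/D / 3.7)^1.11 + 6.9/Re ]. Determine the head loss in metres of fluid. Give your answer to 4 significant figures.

ṁ = 6223 kg/h = 6223/3600 = 1.729 kg/s.
A = πD²/4 = π(0.05755)²/4 = 0.002601 m²; mean velocity V = ṁ/(ρA) = 1.729/(794 · 0.002601) = 0.8369 m/s.
Reynolds number Re = ρVD/μ = 794 · 0.8369 · 0.05755 / 0.00179 = 2.137e+04.
Re > 4000 → turbulent. Relative roughness ε/D = 0.000331/0.05755 = 0.00575. Haaland: 1/√f = -1.8 log₁₀[(0.00575/3.7)^1.11 + 6.9/2.137e+04] = -1.8 log₁₀[0.000763 + 0.000323] = 5.335, so f = 0.03513.
Total minor-loss coefficient ΣK = 3·0.39 + 1·0.53 + 4·0.49 = 3.66.
ΔP = [f·L/D + ΣK]·(ρV²/2) = [0.03513·6.174/0.05755 + 3.66]·(794·0.8369²/2) = [3.769 + 3.66]·278.1 = 2066 Pa.
Head loss h_f = ΔP/(ρg) = 2066/(794·9.81) = 0.2652 m.

h_f ≈ 0.2652 m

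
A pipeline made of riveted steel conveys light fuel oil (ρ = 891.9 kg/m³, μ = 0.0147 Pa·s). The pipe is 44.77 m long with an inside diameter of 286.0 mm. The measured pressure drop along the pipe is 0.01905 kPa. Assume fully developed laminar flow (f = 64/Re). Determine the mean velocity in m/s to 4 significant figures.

V ≈ 0.07399 m/s

For laminar flow, f = 64/Re with Re = ρVD/μ, so Darcy-Weisbach reduces to ΔP = 32μLV/D². Solving for V: V = ΔP·D²/(32μL) = 19.05·(0.286)²/(32·0.0147·44.77) = 0.07399 m/s.
Check: Re = ρVD/μ = 891.9·0.07399·0.286/0.0147 = 1284 < 2300, so the laminar assumption holds.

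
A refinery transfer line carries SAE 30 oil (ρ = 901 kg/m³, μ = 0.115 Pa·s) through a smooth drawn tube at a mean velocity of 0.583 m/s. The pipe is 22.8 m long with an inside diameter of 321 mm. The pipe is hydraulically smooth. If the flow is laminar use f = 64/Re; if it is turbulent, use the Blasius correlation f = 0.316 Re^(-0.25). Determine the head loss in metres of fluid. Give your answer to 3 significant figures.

Reynolds number Re = ρVD/μ = 901 · 0.583 · 0.321 / 0.115 = 1466.
Re < 2300 → laminar flow, so f = 64/Re = 64/1466 = 0.04365 (the turbulent correlation is not needed).
Darcy-Weisbach: ΔP = f(L/D)(ρV²/2) = 0.04365·(22.8/0.321)·(901·0.583²/2) = 0.04365·71.03·153.1 = 474.7 Pa.
Head loss h_f = ΔP/(ρg) = 474.7/(901·9.81) = 0.0537 m.

h_f ≈ 0.0537 m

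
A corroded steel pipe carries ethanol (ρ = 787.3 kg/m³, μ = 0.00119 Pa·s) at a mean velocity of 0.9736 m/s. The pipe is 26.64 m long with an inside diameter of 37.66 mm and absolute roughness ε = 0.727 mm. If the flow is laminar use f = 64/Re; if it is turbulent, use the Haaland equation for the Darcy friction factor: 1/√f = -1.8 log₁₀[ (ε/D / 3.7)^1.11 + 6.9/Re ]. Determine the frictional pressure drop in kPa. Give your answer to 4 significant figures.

Reynolds number Re = ρVD/μ = 787.3 · 0.9736 · 0.03766 / 0.00119 = 2.426e+04.
Re > 4000 → turbulent. Relative roughness ε/D = 0.000727/0.03766 = 0.0193. Haaland: 1/√f = -1.8 log₁₀[(0.0193/3.7)^1.11 + 6.9/2.426e+04] = -1.8 log₁₀[0.00293 + 0.000284] = 4.488, so f = 0.04965.
Darcy-Weisbach: ΔP = f(L/D)(ρV²/2) = 0.04965·(26.64/0.03766)·(787.3·0.9736²/2) = 0.04965·707.4·373.1 = 1.31e+04 Pa.
ΔP = 1.31e+04 Pa = 13.10 kPa.

ΔP ≈ 13.10 kPa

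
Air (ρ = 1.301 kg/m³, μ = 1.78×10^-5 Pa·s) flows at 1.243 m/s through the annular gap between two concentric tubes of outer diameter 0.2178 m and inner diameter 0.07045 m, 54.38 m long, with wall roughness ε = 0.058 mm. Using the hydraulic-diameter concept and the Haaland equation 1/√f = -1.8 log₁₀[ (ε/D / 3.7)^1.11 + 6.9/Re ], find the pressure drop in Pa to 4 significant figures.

ΔP ≈ 10.80 Pa

Hydraulic diameter D_h = 4A/P = D_o - D_i = 0.2178 - 0.07045 = 0.1473 m.
Re = ρVD_h/μ = 1.301·1.243·0.1473/1.78e-05 = 1.339e+04.
ε/D_h = 5.8e-05/0.1473 = 0.000394; Haaland gives 1/√f = -1.8 log₁₀[3.89e-05+0.000515] = 5.861, so f = 0.02911.
ΔP = f(L/D_h)(ρV²/2) = 0.02911·54.38/0.1473·1.005 = 10.8 Pa.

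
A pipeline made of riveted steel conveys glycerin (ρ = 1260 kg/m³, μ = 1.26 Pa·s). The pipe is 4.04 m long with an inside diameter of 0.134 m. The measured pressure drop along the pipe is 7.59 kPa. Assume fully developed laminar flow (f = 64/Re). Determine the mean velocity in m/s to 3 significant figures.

For laminar flow, f = 64/Re with Re = ρVD/μ, so Darcy-Weisbach reduces to ΔP = 32μLV/D². Solving for V: V = ΔP·D²/(32μL) = 7590·(0.134)²/(32·1.26·4.04) = 0.8367 m/s.
Check: Re = ρVD/μ = 1260·0.8367·0.134/1.26 = 112.1 < 2300, so the laminar assumption holds.

V ≈ 0.837 m/s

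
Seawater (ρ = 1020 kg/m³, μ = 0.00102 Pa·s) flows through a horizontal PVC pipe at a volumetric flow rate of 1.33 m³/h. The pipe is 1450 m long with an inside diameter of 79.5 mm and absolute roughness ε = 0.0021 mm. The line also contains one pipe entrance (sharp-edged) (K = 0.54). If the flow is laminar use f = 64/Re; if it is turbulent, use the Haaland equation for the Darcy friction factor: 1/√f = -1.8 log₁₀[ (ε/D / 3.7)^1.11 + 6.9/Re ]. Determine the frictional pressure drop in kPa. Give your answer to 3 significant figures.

Q = 1.33 m³/h = 1.33/3600 = 0.0003694 m³/s.
Cross-sectional area A = πD²/4 = π(0.0795)²/4 = 0.004964 m²; mean velocity V = Q/A = 0.0003694/0.004964 = 0.07443 m/s.
Reynolds number Re = ρVD/μ = 1020 · 0.07443 · 0.0795 / 0.00102 = 5917.
Re > 4000 → turbulent. Relative roughness ε/D = 2.1e-06/0.0795 = 2.64e-05. Haaland: 1/√f = -1.8 log₁₀[(2.64e-05/3.7)^1.11 + 6.9/5917] = -1.8 log₁₀[1.94e-06 + 0.00117] = 5.279, so f = 0.03589.
Total minor-loss coefficient ΣK = 1·0.54 = 0.54.
ΔP = [f·L/D + ΣK]·(ρV²/2) = [0.03589·1450/0.0795 + 0.54]·(1020·0.07443²/2) = [654.6 + 0.54]·2.825 = 1851 Pa.
ΔP = 1851 Pa = 1.85 kPa.

ΔP ≈ 1.85 kPa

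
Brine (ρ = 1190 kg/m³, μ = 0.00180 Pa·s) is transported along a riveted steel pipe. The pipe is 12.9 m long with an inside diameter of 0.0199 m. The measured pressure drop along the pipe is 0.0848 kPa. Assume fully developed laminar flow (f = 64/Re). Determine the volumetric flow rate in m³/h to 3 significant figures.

For laminar flow, f = 64/Re with Re = ρVD/μ, so Darcy-Weisbach reduces to ΔP = 32μLV/D². Solving for V: V = ΔP·D²/(32μL) = 84.8·(0.0199)²/(32·0.0018·12.9) = 0.04519 m/s.
Check: Re = ρVD/μ = 1190·0.04519·0.0199/0.0018 = 594.6 < 2300, so the laminar assumption holds.
Q = V·A = 0.04519·(π/4·0.0199²) = 1.406e-05 m³/s = 0.0506 m³/h.

Q ≈ 0.0506 m³/h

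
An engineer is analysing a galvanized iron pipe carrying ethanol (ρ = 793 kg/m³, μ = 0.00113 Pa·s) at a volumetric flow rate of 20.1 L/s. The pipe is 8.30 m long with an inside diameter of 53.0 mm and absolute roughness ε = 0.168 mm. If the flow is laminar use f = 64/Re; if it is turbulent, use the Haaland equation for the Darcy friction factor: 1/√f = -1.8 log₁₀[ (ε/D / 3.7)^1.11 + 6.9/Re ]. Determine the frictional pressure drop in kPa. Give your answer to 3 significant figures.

ΔP ≈ 139 kPa

Q = 20.1 L/s = 20.1/1000 = 0.0201 m³/s.
Cross-sectional area A = πD²/4 = π(0.053)²/4 = 0.002206 m²; mean velocity V = Q/A = 0.0201/0.002206 = 9.111 m/s.
Reynolds number Re = ρVD/μ = 793 · 9.111 · 0.053 / 0.00113 = 3.389e+05.
Re > 4000 → turbulent. Relative roughness ε/D = 0.000168/0.053 = 0.00317. Haaland: 1/√f = -1.8 log₁₀[(0.00317/3.7)^1.11 + 6.9/3.389e+05] = -1.8 log₁₀[0.000394 + 2.04e-05] = 6.089, so f = 0.02697.
Darcy-Weisbach: ΔP = f(L/D)(ρV²/2) = 0.02697·(8.3/0.053)·(793·9.111²/2) = 0.02697·156.6·3.291e+04 = 1.39e+05 Pa.
ΔP = 1.39e+05 Pa = 139 kPa.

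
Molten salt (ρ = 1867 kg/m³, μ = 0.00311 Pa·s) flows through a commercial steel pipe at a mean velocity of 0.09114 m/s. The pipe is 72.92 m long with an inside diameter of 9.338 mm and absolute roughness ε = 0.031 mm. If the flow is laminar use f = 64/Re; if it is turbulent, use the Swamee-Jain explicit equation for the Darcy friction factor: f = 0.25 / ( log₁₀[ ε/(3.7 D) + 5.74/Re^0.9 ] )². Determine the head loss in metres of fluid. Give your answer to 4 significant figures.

h_f ≈ 0.4141 m

Reynolds number Re = ρVD/μ = 1867 · 0.09114 · 0.009338 / 0.00311 = 510.9.
Re < 2300 → laminar flow, so f = 64/Re = 64/510.9 = 0.1253 (the turbulent correlation is not needed).
Darcy-Weisbach: ΔP = f(L/D)(ρV²/2) = 0.1253·(72.92/0.009338)·(1867·0.09114²/2) = 0.1253·7809·7.754 = 7585 Pa.
Head loss h_f = ΔP/(ρg) = 7585/(1867·9.81) = 0.4141 m.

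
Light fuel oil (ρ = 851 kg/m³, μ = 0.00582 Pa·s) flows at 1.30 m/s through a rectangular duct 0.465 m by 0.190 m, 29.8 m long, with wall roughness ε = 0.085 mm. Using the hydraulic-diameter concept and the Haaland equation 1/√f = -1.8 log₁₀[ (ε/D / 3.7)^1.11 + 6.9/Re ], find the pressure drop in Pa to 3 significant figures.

ΔP ≈ 1710 Pa

Hydraulic diameter D_h = 4A/P = 4·(0.465·0.19)/(2·(0.465+0.19)) = 0.3534/1.31 = 0.2698 m.
Re = ρVD_h/μ = 851·1.3·0.2698/0.00582 = 5.128e+04.
ε/D_h = 8.5e-05/0.2698 = 0.000315; Haaland gives 1/√f = -1.8 log₁₀[3.04e-05+0.000135] = 6.809, so f = 0.02157.
ΔP = f(L/D_h)(ρV²/2) = 0.02157·29.8/0.2698·719.1 = 1713 Pa.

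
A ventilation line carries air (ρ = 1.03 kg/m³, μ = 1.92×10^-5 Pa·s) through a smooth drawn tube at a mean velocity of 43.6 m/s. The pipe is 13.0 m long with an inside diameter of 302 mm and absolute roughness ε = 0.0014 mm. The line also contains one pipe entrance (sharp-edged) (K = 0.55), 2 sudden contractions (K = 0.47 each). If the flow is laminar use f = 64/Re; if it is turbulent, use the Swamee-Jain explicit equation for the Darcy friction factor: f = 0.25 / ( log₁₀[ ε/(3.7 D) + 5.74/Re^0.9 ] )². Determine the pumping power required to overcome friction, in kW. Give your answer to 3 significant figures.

Reynolds number Re = ρVD/μ = 1.03 · 43.6 · 0.302 / 1.92e-05 = 7.064e+05.
Re > 4000 → turbulent. Relative roughness ε/D = 1.4e-06/0.302 = 4.64e-06. Swamee-Jain: f = 0.25/(log₁₀[4.64e-06/3.7 + 5.74/7.064e+05^0.9])² = 0.25/(log₁₀[1.25e-06 + 3.12e-05])² = 0.25/(-4.488)² = 0.01241.
Total minor-loss coefficient ΣK = 1·0.55 + 2·0.47 = 1.49.
ΔP = [f·L/D + ΣK]·(ρV²/2) = [0.01241·13/0.302 + 1.49]·(1.03·43.6²/2) = [0.5342 + 1.49]·979 = 1982 Pa.
Q = V·A = 43.6·0.07163 = 3.123 m³/s.
Pumping power P = QΔP = 3.123·1982 = 6189 W = 6.19 kW.

P ≈ 6.19 kW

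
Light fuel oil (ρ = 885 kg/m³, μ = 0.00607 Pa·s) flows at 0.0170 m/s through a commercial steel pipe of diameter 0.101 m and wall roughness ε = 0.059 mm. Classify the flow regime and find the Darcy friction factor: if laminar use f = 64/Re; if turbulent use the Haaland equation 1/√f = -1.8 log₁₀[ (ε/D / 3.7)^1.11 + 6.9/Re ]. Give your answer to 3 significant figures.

Re = ρVD/μ = 885·0.017·0.101/0.00607 = 250.3.
Re < 2300 → laminar, so f = 64/Re = 0.2557 (roughness is irrelevant in laminar flow).

f ≈ 0.256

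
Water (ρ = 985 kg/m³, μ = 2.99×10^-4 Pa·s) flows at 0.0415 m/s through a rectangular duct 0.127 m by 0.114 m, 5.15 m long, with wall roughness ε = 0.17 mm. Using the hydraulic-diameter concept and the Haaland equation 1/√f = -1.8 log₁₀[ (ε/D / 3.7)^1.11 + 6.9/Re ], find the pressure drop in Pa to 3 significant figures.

ΔP ≈ 1.07 Pa

Hydraulic diameter D_h = 4A/P = 4·(0.127·0.114)/(2·(0.127+0.114)) = 0.05791/0.482 = 0.1201 m.
Re = ρVD_h/μ = 985·0.0415·0.1201/0.000299 = 1.643e+04.
ε/D_h = 0.00017/0.1201 = 0.00141; Haaland gives 1/√f = -1.8 log₁₀[0.000161+0.00042] = 5.825, so f = 0.02948.
ΔP = f(L/D_h)(ρV²/2) = 0.02948·5.15/0.1201·0.8482 = 1.072 Pa.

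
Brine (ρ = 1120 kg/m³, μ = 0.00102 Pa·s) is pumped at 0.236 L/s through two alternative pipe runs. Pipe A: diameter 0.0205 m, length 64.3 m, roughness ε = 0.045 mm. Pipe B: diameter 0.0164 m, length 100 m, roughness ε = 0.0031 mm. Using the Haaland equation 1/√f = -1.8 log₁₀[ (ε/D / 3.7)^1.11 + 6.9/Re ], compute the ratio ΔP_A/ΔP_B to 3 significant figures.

Pipe A: V = Q/A = 0.000236/0.0003301 = 0.715 m/s; Re = 1.609e+04; ε/D = 0.0022; Haaland → f = 0.0309; ΔP_A = f(L/D)(ρV²/2) = 2.774e+04 Pa.
Pipe B: V = Q/A = 0.000236/0.0002112 = 1.117 m/s; Re = 2.012e+04; ε/D = 0.000189; Haaland → f = 0.02603; ΔP_B = f(L/D)(ρV²/2) = 1.109e+05 Pa.
ΔP_A/ΔP_B = 2.774e+04/1.109e+05 = 0.250.

ΔP_A/ΔP_B ≈ 0.250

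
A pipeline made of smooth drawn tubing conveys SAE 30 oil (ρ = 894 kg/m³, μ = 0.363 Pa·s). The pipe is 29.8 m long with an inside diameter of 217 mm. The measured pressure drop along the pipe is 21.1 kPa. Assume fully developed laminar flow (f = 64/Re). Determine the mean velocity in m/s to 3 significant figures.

For laminar flow, f = 64/Re with Re = ρVD/μ, so Darcy-Weisbach reduces to ΔP = 32μLV/D². Solving for V: V = ΔP·D²/(32μL) = 2.11e+04·(0.217)²/(32·0.363·29.8) = 2.87 m/s.
Check: Re = ρVD/μ = 894·2.87·0.217/0.363 = 1534 < 2300, so the laminar assumption holds.

V ≈ 2.87 m/s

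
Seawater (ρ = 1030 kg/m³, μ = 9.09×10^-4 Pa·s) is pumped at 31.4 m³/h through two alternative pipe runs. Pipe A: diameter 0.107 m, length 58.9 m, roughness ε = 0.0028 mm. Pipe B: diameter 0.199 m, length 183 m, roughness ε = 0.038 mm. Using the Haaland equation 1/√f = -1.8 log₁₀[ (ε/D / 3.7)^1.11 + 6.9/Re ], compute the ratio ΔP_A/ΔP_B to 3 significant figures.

ΔP_A/ΔP_B ≈ 6.12

Pipe A: V = Q/A = 0.008722/0.008992 = 0.97 m/s; Re = 1.176e+05; ε/D = 2.62e-05; Haaland → f = 0.01735; ΔP_A = f(L/D)(ρV²/2) = 4628 Pa.
Pipe B: V = Q/A = 0.008722/0.0311 = 0.2804 m/s; Re = 6.324e+04; ε/D = 0.000191; Haaland → f = 0.02032; ΔP_B = f(L/D)(ρV²/2) = 756.6 Pa.
ΔP_A/ΔP_B = 4628/756.6 = 6.12.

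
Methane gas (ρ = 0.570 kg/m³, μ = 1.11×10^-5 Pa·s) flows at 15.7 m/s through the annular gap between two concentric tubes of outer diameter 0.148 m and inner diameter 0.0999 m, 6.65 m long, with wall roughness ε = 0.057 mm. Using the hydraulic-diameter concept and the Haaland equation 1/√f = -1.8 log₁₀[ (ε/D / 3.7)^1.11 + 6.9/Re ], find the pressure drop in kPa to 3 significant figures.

Hydraulic diameter D_h = 4A/P = D_o - D_i = 0.148 - 0.0999 = 0.0481 m.
Re = ρVD_h/μ = 0.57·15.7·0.0481/1.11e-05 = 3.878e+04.
ε/D_h = 5.7e-05/0.0481 = 0.00119; Haaland gives 1/√f = -1.8 log₁₀[0.000132+0.000178] = 6.315, so f = 0.02507.
ΔP = f(L/D_h)(ρV²/2) = 0.02507·6.65/0.0481·70.25 = 243.5 Pa.
ΔP = 0.244 kPa.

ΔP ≈ 0.244 kPa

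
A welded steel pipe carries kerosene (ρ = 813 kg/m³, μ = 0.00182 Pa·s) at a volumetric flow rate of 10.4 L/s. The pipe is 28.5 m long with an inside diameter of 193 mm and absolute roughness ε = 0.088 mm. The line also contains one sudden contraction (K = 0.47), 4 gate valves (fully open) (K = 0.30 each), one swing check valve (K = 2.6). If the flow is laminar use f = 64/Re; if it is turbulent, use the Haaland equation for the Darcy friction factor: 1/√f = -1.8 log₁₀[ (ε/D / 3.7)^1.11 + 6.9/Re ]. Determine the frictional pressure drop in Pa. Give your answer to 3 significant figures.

ΔP ≈ 403 Pa

Q = 10.4 L/s = 10.4/1000 = 0.0104 m³/s.
Cross-sectional area A = πD²/4 = π(0.193)²/4 = 0.02926 m²; mean velocity V = Q/A = 0.0104/0.02926 = 0.3555 m/s.
Reynolds number Re = ρVD/μ = 813 · 0.3555 · 0.193 / 0.00182 = 3.065e+04.
Re > 4000 → turbulent. Relative roughness ε/D = 8.8e-05/0.193 = 0.000456. Haaland: 1/√f = -1.8 log₁₀[(0.000456/3.7)^1.11 + 6.9/3.065e+04] = -1.8 log₁₀[4.58e-05 + 0.000225] = 6.421, so f = 0.02426.
Total minor-loss coefficient ΣK = 1·0.47 + 4·0.3 + 1·2.6 = 4.27.
ΔP = [f·L/D + ΣK]·(ρV²/2) = [0.02426·28.5/0.193 + 4.27]·(813·0.3555²/2) = [3.582 + 4.27]·51.37 = 403.4 Pa.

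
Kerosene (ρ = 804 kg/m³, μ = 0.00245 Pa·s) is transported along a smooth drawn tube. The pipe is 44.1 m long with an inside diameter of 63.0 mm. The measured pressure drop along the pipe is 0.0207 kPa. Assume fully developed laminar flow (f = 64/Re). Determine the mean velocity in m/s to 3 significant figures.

V ≈ 0.0238 m/s

For laminar flow, f = 64/Re with Re = ρVD/μ, so Darcy-Weisbach reduces to ΔP = 32μLV/D². Solving for V: V = ΔP·D²/(32μL) = 20.7·(0.063)²/(32·0.00245·44.1) = 0.02376 m/s.
Check: Re = ρVD/μ = 804·0.02376·0.063/0.00245 = 491.3 < 2300, so the laminar assumption holds.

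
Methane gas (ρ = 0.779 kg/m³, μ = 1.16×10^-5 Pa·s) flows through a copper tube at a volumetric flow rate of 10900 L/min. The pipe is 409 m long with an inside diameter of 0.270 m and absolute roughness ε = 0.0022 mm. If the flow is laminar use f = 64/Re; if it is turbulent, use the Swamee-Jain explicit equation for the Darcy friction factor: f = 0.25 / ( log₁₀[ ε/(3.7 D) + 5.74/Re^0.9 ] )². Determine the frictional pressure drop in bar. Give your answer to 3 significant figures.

ΔP ≈ 0.00120 bar

Q = 10900 L/min = 10900/60000 = 0.1817 m³/s.
Cross-sectional area A = πD²/4 = π(0.27)²/4 = 0.05726 m²; mean velocity V = Q/A = 0.1817/0.05726 = 3.173 m/s.
Reynolds number Re = ρVD/μ = 0.779 · 3.173 · 0.27 / 1.16e-05 = 5.753e+04.
Re > 4000 → turbulent. Relative roughness ε/D = 2.2e-06/0.27 = 8.15e-06. Swamee-Jain: f = 0.25/(log₁₀[8.15e-06/3.7 + 5.74/5.753e+04^0.9])² = 0.25/(log₁₀[2.2e-06 + 0.000299])² = 0.25/(-3.522)² = 0.02016.
Darcy-Weisbach: ΔP = f(L/D)(ρV²/2) = 0.02016·(409/0.27)·(0.779·3.173²/2) = 0.02016·1515·3.921 = 119.7 Pa.
ΔP = 119.7 Pa = 0.00120 bar.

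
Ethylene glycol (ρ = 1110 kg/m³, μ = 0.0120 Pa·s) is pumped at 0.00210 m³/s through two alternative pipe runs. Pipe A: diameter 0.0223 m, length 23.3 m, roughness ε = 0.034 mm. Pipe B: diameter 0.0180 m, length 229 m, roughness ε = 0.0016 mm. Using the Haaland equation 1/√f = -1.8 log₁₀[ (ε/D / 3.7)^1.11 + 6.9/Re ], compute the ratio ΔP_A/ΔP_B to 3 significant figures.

Pipe A: V = Q/A = 0.0021/0.0003906 = 5.377 m/s; Re = 1.109e+04; ε/D = 0.00152; Haaland → f = 0.03215; ΔP_A = f(L/D)(ρV²/2) = 5.389e+05 Pa.
Pipe B: V = Q/A = 0.0021/0.0002545 = 8.252 m/s; Re = 1.374e+04; ε/D = 8.89e-05; Haaland → f = 0.02847; ΔP_B = f(L/D)(ρV²/2) = 1.369e+07 Pa.
ΔP_A/ΔP_B = 5.389e+05/1.369e+07 = 0.0394.

ΔP_A/ΔP_B ≈ 0.0394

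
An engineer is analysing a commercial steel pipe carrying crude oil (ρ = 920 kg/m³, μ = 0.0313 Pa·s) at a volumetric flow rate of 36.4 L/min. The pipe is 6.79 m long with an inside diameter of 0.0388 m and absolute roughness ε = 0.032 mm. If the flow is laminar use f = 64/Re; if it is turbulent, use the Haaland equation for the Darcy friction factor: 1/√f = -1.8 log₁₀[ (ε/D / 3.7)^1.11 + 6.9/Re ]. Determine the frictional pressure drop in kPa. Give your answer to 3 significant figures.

Q = 36.4 L/min = 36.4/60000 = 0.0006067 m³/s.
Cross-sectional area A = πD²/4 = π(0.0388)²/4 = 0.001182 m²; mean velocity V = Q/A = 0.0006067/0.001182 = 0.5131 m/s.
Reynolds number Re = ρVD/μ = 920 · 0.5131 · 0.0388 / 0.0313 = 585.2.
Re < 2300 → laminar flow, so f = 64/Re = 64/585.2 = 0.1094 (the turbulent correlation is not needed).
Darcy-Weisbach: ΔP = f(L/D)(ρV²/2) = 0.1094·(6.79/0.0388)·(920·0.5131²/2) = 0.1094·175·121.1 = 2318 Pa.
ΔP = 2318 Pa = 2.32 kPa.

ΔP ≈ 2.32 kPa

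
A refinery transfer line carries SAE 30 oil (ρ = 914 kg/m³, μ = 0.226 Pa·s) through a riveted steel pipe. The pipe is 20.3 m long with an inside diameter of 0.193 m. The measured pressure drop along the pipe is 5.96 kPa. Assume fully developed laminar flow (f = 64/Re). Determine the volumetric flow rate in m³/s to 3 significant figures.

For laminar flow, f = 64/Re with Re = ρVD/μ, so Darcy-Weisbach reduces to ΔP = 32μLV/D². Solving for V: V = ΔP·D²/(32μL) = 5960·(0.193)²/(32·0.226·20.3) = 1.512 m/s.
Check: Re = ρVD/μ = 914·1.512·0.193/0.226 = 1180 < 2300, so the laminar assumption holds.
Q = V·A = 1.512·(π/4·0.193²) = 0.04424 m³/s = 0.0442 m³/s.

Q ≈ 0.0442 m³/s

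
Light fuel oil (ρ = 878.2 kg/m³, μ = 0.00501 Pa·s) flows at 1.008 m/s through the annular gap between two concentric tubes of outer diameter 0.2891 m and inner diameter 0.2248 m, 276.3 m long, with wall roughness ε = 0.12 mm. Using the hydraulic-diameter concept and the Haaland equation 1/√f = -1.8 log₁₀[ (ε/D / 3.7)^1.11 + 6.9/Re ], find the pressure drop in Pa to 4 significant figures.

Hydraulic diameter D_h = 4A/P = D_o - D_i = 0.2891 - 0.2248 = 0.0643 m.
Re = ρVD_h/μ = 878.2·1.008·0.0643/0.00501 = 1.136e+04.
ε/D_h = 0.00012/0.0643 = 0.00187; Haaland gives 1/√f = -1.8 log₁₀[0.000219+0.000607] = 5.549, so f = 0.03247.
ΔP = f(L/D_h)(ρV²/2) = 0.03247·276.3/0.0643·446.2 = 6.226e+04 Pa.

ΔP ≈ 62260 Pa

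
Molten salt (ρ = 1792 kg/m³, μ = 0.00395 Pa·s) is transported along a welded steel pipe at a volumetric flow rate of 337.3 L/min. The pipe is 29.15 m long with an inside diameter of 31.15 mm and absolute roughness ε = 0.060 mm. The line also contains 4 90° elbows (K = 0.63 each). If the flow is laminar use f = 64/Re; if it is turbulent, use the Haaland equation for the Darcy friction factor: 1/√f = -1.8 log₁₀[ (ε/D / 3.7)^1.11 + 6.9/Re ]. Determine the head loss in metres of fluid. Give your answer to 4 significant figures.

Q = 337.3 L/min = 337.3/60000 = 0.005622 m³/s.
Cross-sectional area A = πD²/4 = π(0.03115)²/4 = 0.0007621 m²; mean velocity V = Q/A = 0.005622/0.0007621 = 7.377 m/s.
Reynolds number Re = ρVD/μ = 1792 · 7.377 · 0.03115 / 0.00395 = 1.042e+05.
Re > 4000 → turbulent. Relative roughness ε/D = 6e-05/0.03115 = 0.00193. Haaland: 1/√f = -1.8 log₁₀[(0.00193/3.7)^1.11 + 6.9/1.042e+05] = -1.8 log₁₀[0.000227 + 6.62e-05] = 6.36, so f = 0.02472.
Total minor-loss coefficient ΣK = 4·0.63 = 2.52.
ΔP = [f·L/D + ΣK]·(ρV²/2) = [0.02472·29.15/0.03115 + 2.52]·(1792·7.377²/2) = [23.13 + 2.52]·4.876e+04 = 1.251e+06 Pa.
Head loss h_f = ΔP/(ρg) = 1.251e+06/(1792·9.81) = 71.15 m.

h_f ≈ 71.15 m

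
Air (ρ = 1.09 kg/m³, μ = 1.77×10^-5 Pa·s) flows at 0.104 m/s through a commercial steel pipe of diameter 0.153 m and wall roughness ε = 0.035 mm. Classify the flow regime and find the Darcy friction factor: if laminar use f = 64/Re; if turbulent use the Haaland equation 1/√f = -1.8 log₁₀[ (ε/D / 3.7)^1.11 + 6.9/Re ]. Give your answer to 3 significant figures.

f ≈ 0.0653

Re = ρVD/μ = 1.09·0.104·0.153/1.77e-05 = 979.9.
Re < 2300 → laminar, so f = 64/Re = 0.06531 (roughness is irrelevant in laminar flow).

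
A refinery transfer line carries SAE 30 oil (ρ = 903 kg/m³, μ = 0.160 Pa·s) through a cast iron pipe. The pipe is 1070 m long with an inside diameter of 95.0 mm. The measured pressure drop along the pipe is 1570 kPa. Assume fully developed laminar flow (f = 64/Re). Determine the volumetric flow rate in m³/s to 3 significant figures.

Q ≈ 0.0183 m³/s

For laminar flow, f = 64/Re with Re = ρVD/μ, so Darcy-Weisbach reduces to ΔP = 32μLV/D². Solving for V: V = ΔP·D²/(32μL) = 1.57e+06·(0.095)²/(32·0.16·1070) = 2.586 m/s.
Check: Re = ρVD/μ = 903·2.586·0.095/0.16 = 1387 < 2300, so the laminar assumption holds.
Q = V·A = 2.586·(π/4·0.095²) = 0.01833 m³/s = 0.0183 m³/s.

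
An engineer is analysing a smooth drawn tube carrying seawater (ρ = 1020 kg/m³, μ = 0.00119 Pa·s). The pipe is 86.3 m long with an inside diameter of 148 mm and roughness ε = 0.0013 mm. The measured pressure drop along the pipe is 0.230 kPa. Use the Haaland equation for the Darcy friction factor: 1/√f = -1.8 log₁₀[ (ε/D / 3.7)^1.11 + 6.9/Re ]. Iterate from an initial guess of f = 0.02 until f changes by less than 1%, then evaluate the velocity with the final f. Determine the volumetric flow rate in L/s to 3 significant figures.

Q ≈ 3.02 L/s

Rearranging Darcy-Weisbach: V = √(2·ΔP·D/(f·L·ρ)). With ε/D = 1.3e-06/0.148 = 8.78e-06, iterate starting from f = 0.02:
  f = 0.02 → V = √(2·230·0.148/(0.02·86.3·1020)) = 0.1966 m/s; Re = ρVD/μ = 2.495e+04; f → 0.02439
  f = 0.02439 → V = 0.1781 m/s; Re = 2.259e+04; f → 0.02499
  f = 0.02499 → V = 0.1759 m/s; Re = 2.232e+04; f → 0.02507
Converged (Δf/f < 1%). With the final f = 0.02507: V = √(2·230·0.148/(0.02507·86.3·1020)) = 0.1757 m/s.
Q = V·A = 0.1757·(π/4·0.148²) = 0.003022 m³/s = 3.02 L/s.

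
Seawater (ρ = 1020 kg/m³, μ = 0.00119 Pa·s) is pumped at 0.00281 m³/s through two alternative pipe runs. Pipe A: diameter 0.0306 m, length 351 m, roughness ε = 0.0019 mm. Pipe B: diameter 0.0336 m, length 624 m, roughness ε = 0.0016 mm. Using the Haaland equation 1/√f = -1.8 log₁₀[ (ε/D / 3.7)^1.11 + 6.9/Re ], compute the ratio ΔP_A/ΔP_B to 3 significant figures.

ΔP_A/ΔP_B ≈ 0.884

Pipe A: V = Q/A = 0.00281/0.0007354 = 3.821 m/s; Re = 1.002e+05; ε/D = 6.21e-05; Haaland → f = 0.01808; ΔP_A = f(L/D)(ρV²/2) = 1.544e+06 Pa.
Pipe B: V = Q/A = 0.00281/0.0008867 = 3.169 m/s; Re = 9.127e+04; ε/D = 4.76e-05; Haaland → f = 0.01836; ΔP_B = f(L/D)(ρV²/2) = 1.746e+06 Pa.
ΔP_A/ΔP_B = 1.544e+06/1.746e+06 = 0.884.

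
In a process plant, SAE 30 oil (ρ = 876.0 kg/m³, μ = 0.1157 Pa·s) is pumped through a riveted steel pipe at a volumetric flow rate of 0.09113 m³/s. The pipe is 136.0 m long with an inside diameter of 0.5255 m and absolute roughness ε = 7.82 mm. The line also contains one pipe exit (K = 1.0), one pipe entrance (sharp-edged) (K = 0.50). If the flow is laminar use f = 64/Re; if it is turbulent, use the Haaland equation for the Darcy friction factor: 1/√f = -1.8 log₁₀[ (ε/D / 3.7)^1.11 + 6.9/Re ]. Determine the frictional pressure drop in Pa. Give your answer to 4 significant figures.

ΔP ≈ 882.1 Pa

Cross-sectional area A = πD²/4 = π(0.5255)²/4 = 0.2169 m²; mean velocity V = Q/A = 0.09113/0.2169 = 0.4202 m/s.
Reynolds number Re = ρVD/μ = 876 · 0.4202 · 0.5255 / 0.116 = 1672.
Re < 2300 → laminar flow, so f = 64/Re = 64/1672 = 0.03828 (the turbulent correlation is not needed).
Total minor-loss coefficient ΣK = 1·1 + 1·0.5 = 1.5.
ΔP = [f·L/D + ΣK]·(ρV²/2) = [0.03828·136/0.5255 + 1.5]·(876·0.4202²/2) = [9.908 + 1.5]·77.33 = 882.1 Pa.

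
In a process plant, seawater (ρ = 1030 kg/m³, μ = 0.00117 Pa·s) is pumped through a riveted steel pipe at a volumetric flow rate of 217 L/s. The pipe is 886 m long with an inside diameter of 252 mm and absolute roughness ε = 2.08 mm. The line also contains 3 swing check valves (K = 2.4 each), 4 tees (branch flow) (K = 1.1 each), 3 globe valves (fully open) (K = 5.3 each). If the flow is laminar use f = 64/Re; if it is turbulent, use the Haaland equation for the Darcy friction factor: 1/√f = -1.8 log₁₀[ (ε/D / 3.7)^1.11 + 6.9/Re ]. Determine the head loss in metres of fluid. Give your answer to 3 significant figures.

Q = 217 L/s = 217/1000 = 0.217 m³/s.
Cross-sectional area A = πD²/4 = π(0.252)²/4 = 0.04988 m²; mean velocity V = Q/A = 0.217/0.04988 = 4.351 m/s.
Reynolds number Re = ρVD/μ = 1030 · 4.351 · 0.252 / 0.00117 = 9.652e+05.
Re > 4000 → turbulent. Relative roughness ε/D = 0.00208/0.252 = 0.00825. Haaland: 1/√f = -1.8 log₁₀[(0.00825/3.7)^1.11 + 6.9/9.652e+05] = -1.8 log₁₀[0.00114 + 7.15e-06] = 5.293, so f = 0.0357.
Total minor-loss coefficient ΣK = 3·2.4 + 4·1.1 + 3·5.3 = 27.5.
ΔP = [f·L/D + ΣK]·(ρV²/2) = [0.0357·886/0.252 + 27.5]·(1030·4.351²/2) = [125.5 + 27.5]·9749 = 1.492e+06 Pa.
Head loss h_f = ΔP/(ρg) = 1.492e+06/(1030·9.81) = 148 m.

h_f ≈ 148 m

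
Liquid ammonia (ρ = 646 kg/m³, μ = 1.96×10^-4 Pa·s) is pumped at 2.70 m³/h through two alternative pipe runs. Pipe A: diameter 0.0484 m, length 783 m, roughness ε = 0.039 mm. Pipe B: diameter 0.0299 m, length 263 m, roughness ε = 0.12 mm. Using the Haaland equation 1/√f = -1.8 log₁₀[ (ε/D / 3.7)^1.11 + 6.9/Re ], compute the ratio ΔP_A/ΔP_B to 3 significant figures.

ΔP_A/ΔP_B ≈ 0.203

Pipe A: V = Q/A = 0.00075/0.00184 = 0.4076 m/s; Re = 6.503e+04; ε/D = 0.000806; Haaland → f = 0.02235; ΔP_A = f(L/D)(ρV²/2) = 1.941e+04 Pa.
Pipe B: V = Q/A = 0.00075/0.0007022 = 1.068 m/s; Re = 1.053e+05; ε/D = 0.00401; Haaland → f = 0.02943; ΔP_B = f(L/D)(ρV²/2) = 9.539e+04 Pa.
ΔP_A/ΔP_B = 1.941e+04/9.539e+04 = 0.203.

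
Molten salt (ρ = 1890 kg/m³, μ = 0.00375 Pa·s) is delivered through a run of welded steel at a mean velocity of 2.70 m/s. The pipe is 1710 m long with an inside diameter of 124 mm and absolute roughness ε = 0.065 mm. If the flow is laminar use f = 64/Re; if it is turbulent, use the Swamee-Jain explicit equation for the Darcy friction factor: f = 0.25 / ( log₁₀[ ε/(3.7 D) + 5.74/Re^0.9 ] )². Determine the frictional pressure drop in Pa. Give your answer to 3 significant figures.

ΔP ≈ 1.84×10^6 Pa

Reynolds number Re = ρVD/μ = 1890 · 2.7 · 0.124 / 0.00375 = 1.687e+05.
Re > 4000 → turbulent. Relative roughness ε/D = 6.5e-05/0.124 = 0.000524. Swamee-Jain: f = 0.25/(log₁₀[0.000524/3.7 + 5.74/1.687e+05^0.9])² = 0.25/(log₁₀[0.000142 + 0.000113])² = 0.25/(-3.593)² = 0.01936.
Darcy-Weisbach: ΔP = f(L/D)(ρV²/2) = 0.01936·(1710/0.124)·(1890·2.7²/2) = 0.01936·1.379e+04·6889 = 1.839e+06 Pa.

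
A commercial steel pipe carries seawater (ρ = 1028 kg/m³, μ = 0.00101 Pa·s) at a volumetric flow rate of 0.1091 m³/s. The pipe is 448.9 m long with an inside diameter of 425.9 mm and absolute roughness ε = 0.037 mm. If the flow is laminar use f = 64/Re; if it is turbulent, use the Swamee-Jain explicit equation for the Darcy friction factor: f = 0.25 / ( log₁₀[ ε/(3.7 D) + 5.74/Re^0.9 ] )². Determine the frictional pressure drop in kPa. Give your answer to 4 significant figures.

ΔP ≈ 4.795 kPa

Cross-sectional area A = πD²/4 = π(0.4259)²/4 = 0.1425 m²; mean velocity V = Q/A = 0.1091/0.1425 = 0.7658 m/s.
Reynolds number Re = ρVD/μ = 1028 · 0.7658 · 0.4259 / 0.00101 = 3.32e+05.
Re > 4000 → turbulent. Relative roughness ε/D = 3.7e-05/0.4259 = 8.69e-05. Swamee-Jain: f = 0.25/(log₁₀[8.69e-05/3.7 + 5.74/3.32e+05^0.9])² = 0.25/(log₁₀[2.35e-05 + 6.16e-05])² = 0.25/(-4.07)² = 0.01509.
Darcy-Weisbach: ΔP = f(L/D)(ρV²/2) = 0.01509·(448.9/0.4259)·(1028·0.7658²/2) = 0.01509·1054·301.4 = 4795 Pa.
ΔP = 4795 Pa = 4.795 kPa.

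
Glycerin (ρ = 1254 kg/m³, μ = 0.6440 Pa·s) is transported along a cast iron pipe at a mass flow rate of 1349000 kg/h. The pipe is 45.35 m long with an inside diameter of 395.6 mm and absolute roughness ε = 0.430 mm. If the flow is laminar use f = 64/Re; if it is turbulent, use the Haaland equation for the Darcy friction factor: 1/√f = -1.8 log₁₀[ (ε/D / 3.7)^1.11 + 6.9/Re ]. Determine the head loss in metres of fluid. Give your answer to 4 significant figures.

h_f ≈ 1.180 m

ṁ = 1349000 kg/h = 1349000/3600 = 374.7 kg/s.
A = πD²/4 = π(0.3956)²/4 = 0.1229 m²; mean velocity V = ṁ/(ρA) = 374.7/(1254 · 0.1229) = 2.431 m/s.
Reynolds number Re = ρVD/μ = 1254 · 2.431 · 0.3956 / 0.644 = 1873.
Re < 2300 → laminar flow, so f = 64/Re = 64/1873 = 0.03417 (the turbulent correlation is not needed).
Darcy-Weisbach: ΔP = f(L/D)(ρV²/2) = 0.03417·(45.35/0.3956)·(1254·2.431²/2) = 0.03417·114.6·3706 = 1.452e+04 Pa.
Head loss h_f = ΔP/(ρg) = 1.452e+04/(1254·9.81) = 1.180 m.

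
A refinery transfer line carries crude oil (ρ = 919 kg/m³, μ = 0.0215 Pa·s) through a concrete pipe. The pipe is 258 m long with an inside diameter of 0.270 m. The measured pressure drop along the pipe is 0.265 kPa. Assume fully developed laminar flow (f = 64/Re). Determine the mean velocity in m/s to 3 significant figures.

For laminar flow, f = 64/Re with Re = ρVD/μ, so Darcy-Weisbach reduces to ΔP = 32μLV/D². Solving for V: V = ΔP·D²/(32μL) = 265·(0.27)²/(32·0.0215·258) = 0.1088 m/s.
Check: Re = ρVD/μ = 919·0.1088·0.27/0.0215 = 1256 < 2300, so the laminar assumption holds.

V ≈ 0.109 m/s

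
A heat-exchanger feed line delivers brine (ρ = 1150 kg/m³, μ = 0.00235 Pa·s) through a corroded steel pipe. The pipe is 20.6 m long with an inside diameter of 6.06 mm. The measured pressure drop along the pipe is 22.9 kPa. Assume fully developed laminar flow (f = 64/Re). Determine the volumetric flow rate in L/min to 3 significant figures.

For laminar flow, f = 64/Re with Re = ρVD/μ, so Darcy-Weisbach reduces to ΔP = 32μLV/D². Solving for V: V = ΔP·D²/(32μL) = 2.29e+04·(0.00606)²/(32·0.00235·20.6) = 0.5429 m/s.
Check: Re = ρVD/μ = 1150·0.5429·0.00606/0.00235 = 1610 < 2300, so the laminar assumption holds.
Q = V·A = 0.5429·(π/4·0.00606²) = 1.566e-05 m³/s = 0.939 L/min.

Q ≈ 0.939 L/min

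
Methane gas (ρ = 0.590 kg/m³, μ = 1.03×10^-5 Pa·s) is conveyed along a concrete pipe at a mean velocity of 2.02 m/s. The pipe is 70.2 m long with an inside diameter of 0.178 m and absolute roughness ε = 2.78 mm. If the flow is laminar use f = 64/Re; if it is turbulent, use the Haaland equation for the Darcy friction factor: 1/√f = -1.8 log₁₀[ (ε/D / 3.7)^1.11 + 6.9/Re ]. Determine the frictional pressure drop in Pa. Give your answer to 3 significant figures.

Reynolds number Re = ρVD/μ = 0.59 · 2.02 · 0.178 / 1.03e-05 = 2.06e+04.
Re > 4000 → turbulent. Relative roughness ε/D = 0.00278/0.178 = 0.0156. Haaland: 1/√f = -1.8 log₁₀[(0.0156/3.7)^1.11 + 6.9/2.06e+04] = -1.8 log₁₀[0.00231 + 0.000335] = 4.639, so f = 0.04647.
Darcy-Weisbach: ΔP = f(L/D)(ρV²/2) = 0.04647·(70.2/0.178)·(0.59·2.02²/2) = 0.04647·394.4·1.204 = 22.06 Pa.

ΔP ≈ 22.1 Pa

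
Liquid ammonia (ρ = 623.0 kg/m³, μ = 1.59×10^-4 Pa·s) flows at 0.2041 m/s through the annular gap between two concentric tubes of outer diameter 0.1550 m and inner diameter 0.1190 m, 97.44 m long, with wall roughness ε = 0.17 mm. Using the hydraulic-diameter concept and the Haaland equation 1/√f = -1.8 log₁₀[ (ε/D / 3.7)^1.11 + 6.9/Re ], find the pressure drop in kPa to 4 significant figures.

ΔP ≈ 1.151 kPa

Hydraulic diameter D_h = 4A/P = D_o - D_i = 0.155 - 0.119 = 0.036 m.
Re = ρVD_h/μ = 623·0.2041·0.036/0.000159 = 2.879e+04.
ε/D_h = 0.00017/0.036 = 0.00472; Haaland gives 1/√f = -1.8 log₁₀[0.000613+0.00024] = 5.524, so f = 0.03277.
ΔP = f(L/D_h)(ρV²/2) = 0.03277·97.44/0.036·12.98 = 1151 Pa.
ΔP = 1.151 kPa.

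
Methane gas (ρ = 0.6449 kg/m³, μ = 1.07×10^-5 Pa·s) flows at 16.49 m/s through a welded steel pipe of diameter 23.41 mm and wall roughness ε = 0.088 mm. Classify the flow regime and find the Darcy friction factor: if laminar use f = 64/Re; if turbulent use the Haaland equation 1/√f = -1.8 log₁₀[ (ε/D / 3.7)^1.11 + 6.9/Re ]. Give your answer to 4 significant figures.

Re = ρVD/μ = 0.6449·16.49·0.02341/1.07e-05 = 2.327e+04.
Re > 4000 → turbulent. ε/D = 8.8e-05/0.02341 = 0.00376; Haaland: 1/√f = -1.8 log₁₀[0.000476 + 0.000297] = 5.602, so f = 0.03187.

f ≈ 0.03187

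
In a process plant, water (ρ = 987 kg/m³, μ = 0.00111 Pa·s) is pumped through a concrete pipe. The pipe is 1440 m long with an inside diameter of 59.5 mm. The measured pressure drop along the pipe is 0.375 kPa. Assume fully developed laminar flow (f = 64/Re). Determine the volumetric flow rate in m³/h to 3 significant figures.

Q ≈ 0.260 m³/h

For laminar flow, f = 64/Re with Re = ρVD/μ, so Darcy-Weisbach reduces to ΔP = 32μLV/D². Solving for V: V = ΔP·D²/(32μL) = 375·(0.0595)²/(32·0.00111·1440) = 0.02596 m/s.
Check: Re = ρVD/μ = 987·0.02596·0.0595/0.00111 = 1373 < 2300, so the laminar assumption holds.
Q = V·A = 0.02596·(π/4·0.0595²) = 7.217e-05 m³/s = 0.260 m³/h.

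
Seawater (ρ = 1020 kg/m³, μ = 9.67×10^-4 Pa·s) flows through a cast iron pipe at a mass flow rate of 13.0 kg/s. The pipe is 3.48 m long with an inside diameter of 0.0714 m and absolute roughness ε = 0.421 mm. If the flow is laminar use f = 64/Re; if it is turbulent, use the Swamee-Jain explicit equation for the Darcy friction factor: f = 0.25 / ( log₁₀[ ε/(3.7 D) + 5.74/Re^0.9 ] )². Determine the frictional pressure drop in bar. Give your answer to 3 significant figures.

ΔP ≈ 0.0817 bar

A = πD²/4 = π(0.0714)²/4 = 0.004004 m²; mean velocity V = ṁ/(ρA) = 13/(1020 · 0.004004) = 3.183 m/s.
Reynolds number Re = ρVD/μ = 1020 · 3.183 · 0.0714 / 0.000967 = 2.397e+05.
Re > 4000 → turbulent. Relative roughness ε/D = 0.000421/0.0714 = 0.0059. Swamee-Jain: f = 0.25/(log₁₀[0.0059/3.7 + 5.74/2.397e+05^0.9])² = 0.25/(log₁₀[0.00159 + 8.26e-05])² = 0.25/(-2.776)² = 0.03245.
Darcy-Weisbach: ΔP = f(L/D)(ρV²/2) = 0.03245·(3.48/0.0714)·(1020·3.183²/2) = 0.03245·48.74·5168 = 8173 Pa.
ΔP = 8173 Pa = 0.0817 bar.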